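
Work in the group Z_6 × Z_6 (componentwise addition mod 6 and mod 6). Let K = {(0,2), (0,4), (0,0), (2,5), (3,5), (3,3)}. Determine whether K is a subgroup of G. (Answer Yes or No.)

(2,5) ∈ K but its inverse (4,1) ∉ K, so K is not a subgroup.

No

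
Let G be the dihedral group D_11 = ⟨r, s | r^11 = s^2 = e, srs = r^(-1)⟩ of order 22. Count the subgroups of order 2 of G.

11

|G| = 22 and 2 | 22, so subgroups of order 2 are possible by Lagrange.
The subgroups of order 2 are: {e, r^10s}; {e, r^2s}; {e, r^3s}; {e, r^4s}; … (11 in all).
So G has 11 subgroups of order 2.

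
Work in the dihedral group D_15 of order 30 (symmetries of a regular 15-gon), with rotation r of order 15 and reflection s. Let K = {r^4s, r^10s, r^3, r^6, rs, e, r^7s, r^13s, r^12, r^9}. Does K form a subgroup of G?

|K| = 10 divides |G| = 30, consistent with Lagrange.
K contains the identity, every element's inverse is in K, and K is closed under ·: it is a subgroup.

Yes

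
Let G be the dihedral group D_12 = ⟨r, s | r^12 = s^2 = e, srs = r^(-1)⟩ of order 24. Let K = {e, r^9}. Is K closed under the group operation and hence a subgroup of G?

No

r^9 ∈ K but its inverse r^3 ∉ K, so K is not a subgroup.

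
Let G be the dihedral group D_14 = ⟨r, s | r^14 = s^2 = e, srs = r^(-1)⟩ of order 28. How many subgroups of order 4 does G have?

7

|G| = 28 and 4 | 28, so subgroups of order 4 are possible by Lagrange.
The subgroups of order 4 are: {e, r^7, r^3s, r^10s}; {e, r^7, r^4s, r^11s}; {e, r^7, r^5s, r^12s}; {e, r^7, r^6s, r^13s}; … (7 in all).
So G has 7 subgroups of order 4.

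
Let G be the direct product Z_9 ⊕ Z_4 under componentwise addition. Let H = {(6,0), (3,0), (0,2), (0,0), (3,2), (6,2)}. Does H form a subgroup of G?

|H| = 6 divides |G| = 36, consistent with Lagrange.
H contains the identity, every element's inverse is in H, and H is closed under +: it is a subgroup.
In fact H = ⟨(6,2)⟩.

Yes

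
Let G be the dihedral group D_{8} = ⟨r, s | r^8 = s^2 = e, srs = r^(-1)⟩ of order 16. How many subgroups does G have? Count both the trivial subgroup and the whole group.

19

|G| = 16, so by Lagrange every subgroup order divides 16. Divisors: 1, 2, 4, 8, 16.
Subgroups by order — order 1: 1; order 2: 9; order 4: 5; order 8: 3; order 16: 1.
Total: 1 + 9 + 5 + 3 + 1 = 19.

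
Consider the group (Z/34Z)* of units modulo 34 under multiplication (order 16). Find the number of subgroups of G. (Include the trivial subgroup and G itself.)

5

|G| = 16, so by Lagrange every subgroup order divides 16. Divisors: 1, 2, 4, 8, 16.
Subgroups by order — order 1: 1; order 2: 1; order 4: 1; order 8: 1; order 16: 1.
Total: 1 + 1 + 1 + 1 + 1 = 5.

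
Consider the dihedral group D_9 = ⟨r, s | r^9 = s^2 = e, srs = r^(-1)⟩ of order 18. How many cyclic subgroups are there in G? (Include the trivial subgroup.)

12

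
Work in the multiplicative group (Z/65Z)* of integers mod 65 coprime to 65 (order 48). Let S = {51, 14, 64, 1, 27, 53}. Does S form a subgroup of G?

No

Closure fails: 64 · 53 = 12 ∉ S. So S is not a subgroup.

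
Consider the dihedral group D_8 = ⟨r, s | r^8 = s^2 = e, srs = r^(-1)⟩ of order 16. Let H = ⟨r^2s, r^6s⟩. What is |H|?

4

|⟨r^2s⟩| = 2 and |⟨r^6s⟩| = 2, so |H| is a multiple of lcm(2, 2) = 2 and divides |G| = 16.
Closing under the operation: H = {e, r^4, r^2s, r^6s}, so |H| = 4.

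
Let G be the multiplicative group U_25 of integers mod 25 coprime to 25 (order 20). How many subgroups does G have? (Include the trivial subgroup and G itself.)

6

|G| = 20, so by Lagrange every subgroup order divides 20. Divisors: 1, 2, 4, 5, 10, 20.
Subgroups by order — order 1: 1; order 2: 1; order 4: 1; order 5: 1; order 10: 1; order 20: 1.
Total: 1 + 1 + 1 + 1 + 1 + 1 = 6.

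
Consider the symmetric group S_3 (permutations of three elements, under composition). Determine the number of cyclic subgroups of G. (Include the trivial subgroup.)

Group the elements of G by the cyclic subgroup they generate; each cyclic subgroup of order d accounts for φ(d) elements.
Cyclic subgroups by order — order 1: 1; order 2: 3; order 3: 1.
Total: 5.

5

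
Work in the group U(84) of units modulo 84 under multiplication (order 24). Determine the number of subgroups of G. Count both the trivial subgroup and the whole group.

32

|G| = 24, so by Lagrange every subgroup order divides 24. Divisors: 1, 2, 3, 4, 6, 8, 12, 24.
Subgroups by order — order 1: 1; order 2: 7; order 3: 1; order 4: 7; order 6: 7; order 8: 1; order 12: 7; order 24: 1.
Total: 1 + 7 + 1 + 7 + 7 + 1 + 7 + 1 = 32.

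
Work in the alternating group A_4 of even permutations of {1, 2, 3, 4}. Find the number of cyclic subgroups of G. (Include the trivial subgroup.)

8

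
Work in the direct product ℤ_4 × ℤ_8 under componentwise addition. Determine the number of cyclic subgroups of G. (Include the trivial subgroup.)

Each element a generates a cyclic subgroup ⟨a⟩; distinct elements may generate the same one (a cyclic group of order d has φ(d) generators).
Cyclic subgroups by order — order 1: 1; order 2: 3; order 4: 6; order 8: 4.
Total: 14.

14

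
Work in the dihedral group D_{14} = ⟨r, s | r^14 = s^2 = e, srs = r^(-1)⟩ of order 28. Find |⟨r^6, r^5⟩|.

|⟨r^6⟩| = 7 and |⟨r^5⟩| = 14, so |H| is a multiple of lcm(7, 14) = 14 and divides |G| = 28.
Closing under the operation: H = {e, r, r^2, r^3, r^4, r^5, r^6, r^7, r^8, r^9, r^10, r^11, r^12, r^13}, so |H| = 14.

14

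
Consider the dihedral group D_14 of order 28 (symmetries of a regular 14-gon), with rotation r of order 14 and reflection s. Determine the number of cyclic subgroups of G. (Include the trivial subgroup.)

18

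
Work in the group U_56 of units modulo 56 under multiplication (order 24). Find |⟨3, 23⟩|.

|⟨3⟩| = 6 and |⟨23⟩| = 6, so |H| is a multiple of lcm(6, 6) = 6 and divides |G| = 24.
Closing under the operation: H = {1, 3, 5, 9, 13, 15, 19, 23, 25, 27, 39, 45}, so |H| = 12.

12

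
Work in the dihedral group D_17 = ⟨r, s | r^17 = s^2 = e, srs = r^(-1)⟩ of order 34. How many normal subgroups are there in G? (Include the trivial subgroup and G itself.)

G has 20 subgroups. Checking conjugation-invariance by order — order 1: 1/1 normal; order 2: 0/17 normal; order 17: 1/1 normal; order 34: 1/1 normal.
Total normal subgroups: 3.

3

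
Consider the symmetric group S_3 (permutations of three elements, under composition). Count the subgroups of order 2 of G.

3

|G| = 6 and 2 | 6, so subgroups of order 2 are possible by Lagrange.
The subgroups of order 2 are: {e, (1 2)}; {e, (1 3)}; {e, (2 3)}.
So G has 3 subgroups of order 2.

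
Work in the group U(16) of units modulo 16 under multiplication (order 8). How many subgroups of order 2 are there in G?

3

|G| = 8 and 2 | 8, so subgroups of order 2 are possible by Lagrange.
The subgroups of order 2 are: {1, 15}; {1, 7}; {1, 9}.
So G has 3 subgroups of order 2.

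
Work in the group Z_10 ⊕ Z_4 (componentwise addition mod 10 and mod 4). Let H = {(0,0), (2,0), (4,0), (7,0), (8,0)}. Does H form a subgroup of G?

No

(4,0) ∈ H but its inverse (6,0) ∉ H, so H is not a subgroup.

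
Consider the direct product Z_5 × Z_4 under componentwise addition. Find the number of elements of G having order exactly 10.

4

An element (a,b) has order lcm(ord(a), ord(b)); count pairs with lcm equal to 10.
Enumerating gives 4 such elements.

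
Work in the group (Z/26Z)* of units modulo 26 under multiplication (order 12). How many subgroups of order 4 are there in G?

|G| = 12 and 4 | 12, so subgroups of order 4 are possible by Lagrange.
The subgroups of order 4 are: {1, 5, 21, 25}.
So G has 1 subgroup of order 4.

1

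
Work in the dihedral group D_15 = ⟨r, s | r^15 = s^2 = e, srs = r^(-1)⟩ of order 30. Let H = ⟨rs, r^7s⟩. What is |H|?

|⟨rs⟩| = 2 and |⟨r^7s⟩| = 2, so |H| is a multiple of lcm(2, 2) = 2 and divides |G| = 30.
Closing under the operation: H = {e, r^3, r^6, r^9, r^12, rs, r^4s, r^7s, r^10s, r^13s}, so |H| = 10.

10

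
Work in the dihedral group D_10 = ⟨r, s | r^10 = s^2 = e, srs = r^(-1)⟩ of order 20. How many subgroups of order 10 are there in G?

|G| = 20 and 10 | 20, so subgroups of order 10 are possible by Lagrange.
The subgroups of order 10 are: {e, r, r^2, r^3, r^4, r^5, r^6, r^7, r^8, r^9}; {e, r^2, r^4, r^6, r^8, s, r^2s, r^4s, r^6s, r^8s}; {e, r^2, r^4, r^6, r^8, rs, r^3s, r^5s, r^7s, r^9s}.
So G has 3 subgroups of order 10.

3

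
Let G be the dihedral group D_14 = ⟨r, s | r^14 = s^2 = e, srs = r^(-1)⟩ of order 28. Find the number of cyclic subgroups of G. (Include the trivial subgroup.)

A cyclic subgroup of order d is generated by each of its φ(d) elements of order d, so the cyclic subgroups of order d number (#elements of order d)/φ(d).
Cyclic subgroups by order — order 1: 1; order 2: 15; order 7: 1; order 14: 1.
Total: 18.

18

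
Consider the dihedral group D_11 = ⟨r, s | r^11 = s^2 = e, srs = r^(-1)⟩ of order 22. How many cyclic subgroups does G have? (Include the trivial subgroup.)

13

Each element a generates a cyclic subgroup ⟨a⟩; distinct elements may generate the same one (a cyclic group of order d has φ(d) generators).
Cyclic subgroups by order — order 1: 1; order 2: 11; order 11: 1.
Total: 13.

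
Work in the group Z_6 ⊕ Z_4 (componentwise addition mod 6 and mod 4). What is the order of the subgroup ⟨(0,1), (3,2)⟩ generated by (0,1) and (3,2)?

|⟨(0,1)⟩| = 4 and |⟨(3,2)⟩| = 2, so |H| is a multiple of lcm(4, 2) = 4 and divides |G| = 24.
Closing under the operation: H = {(0,0), (0,1), (0,2), (0,3), (3,0), (3,1), (3,2), (3,3)}, so |H| = 8.

8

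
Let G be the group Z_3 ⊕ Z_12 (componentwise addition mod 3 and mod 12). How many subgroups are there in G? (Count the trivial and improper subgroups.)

18

|G| = 36, so by Lagrange every subgroup order divides 36. Divisors: 1, 2, 3, 4, 6, 9, 12, 18, 36.
Subgroups by order — order 1: 1; order 2: 1; order 3: 4; order 4: 1; order 6: 4; order 9: 1; order 12: 4; order 18: 1; order 36: 1.
Total: 1 + 1 + 4 + 1 + 4 + 1 + 4 + 1 + 1 = 18.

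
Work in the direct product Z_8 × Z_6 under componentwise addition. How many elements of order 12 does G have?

8

An element (a,b) has order lcm(ord(a), ord(b)); count pairs with lcm equal to 12.
Enumerating gives 8 such elements.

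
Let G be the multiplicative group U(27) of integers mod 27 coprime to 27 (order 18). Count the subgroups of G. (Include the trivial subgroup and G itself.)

6

|G| = 18, so by Lagrange every subgroup order divides 18. Divisors: 1, 2, 3, 6, 9, 18.
Subgroups by order — order 1: 1; order 2: 1; order 3: 1; order 6: 1; order 9: 1; order 18: 1.
Total: 1 + 1 + 1 + 1 + 1 + 1 = 6.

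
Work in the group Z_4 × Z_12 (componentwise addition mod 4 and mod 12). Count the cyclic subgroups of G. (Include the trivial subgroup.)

Group the elements of G by the cyclic subgroup they generate; each cyclic subgroup of order d accounts for φ(d) elements.
Cyclic subgroups by order — order 1: 1; order 2: 3; order 3: 1; order 4: 6; order 6: 3; order 12: 6.
Total: 20.

20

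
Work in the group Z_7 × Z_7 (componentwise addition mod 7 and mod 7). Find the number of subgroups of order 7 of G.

|G| = 49 and 7 | 49, so subgroups of order 7 are possible by Lagrange.
The subgroups of order 7 are: {(0,0), (0,1), (0,2), (0,3), (0,4), (0,5), (0,6)}; {(0,0), (1,0), (2,0), (3,0), (4,0), (5,0), (6,0)}; {(0,0), (1,1), (2,2), (3,3), (4,4), (5,5), (6,6)}; {(0,0), (1,2), (2,4), (3,6), (4,1), (5,3), (6,5)}; … (8 in all).
So G has 8 subgroups of order 7.

8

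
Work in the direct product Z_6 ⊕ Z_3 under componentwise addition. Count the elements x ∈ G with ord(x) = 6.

8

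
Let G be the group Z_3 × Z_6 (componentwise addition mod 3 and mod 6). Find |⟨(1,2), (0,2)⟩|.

9

|⟨(1,2)⟩| = 3 and |⟨(0,2)⟩| = 3, so |H| is a multiple of lcm(3, 3) = 3 and divides |G| = 18.
Closing under the operation: H = {(0,0), (0,2), (0,4), (1,0), (1,2), (1,4), (2,0), (2,2), (2,4)}, so |H| = 9.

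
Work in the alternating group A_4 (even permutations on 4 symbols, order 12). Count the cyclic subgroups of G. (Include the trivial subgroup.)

8

A cyclic subgroup of order d is generated by each of its φ(d) elements of order d, so the cyclic subgroups of order d number (#elements of order d)/φ(d).
Cyclic subgroups by order — order 1: 1; order 2: 3; order 3: 4.
Total: 8.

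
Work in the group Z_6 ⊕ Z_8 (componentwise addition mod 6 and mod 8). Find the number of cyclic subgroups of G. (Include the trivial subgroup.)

16

A cyclic subgroup of order d is generated by each of its φ(d) elements of order d, so the cyclic subgroups of order d number (#elements of order d)/φ(d).
Cyclic subgroups by order — order 1: 1; order 2: 3; order 3: 1; order 4: 2; order 6: 3; order 8: 2; order 12: 2; order 24: 2.
Total: 16.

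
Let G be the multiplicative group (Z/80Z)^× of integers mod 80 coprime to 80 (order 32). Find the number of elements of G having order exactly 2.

7

The elements of order 2 are: 9, 31, 39, 41, 49, 71, 79.
That's 7.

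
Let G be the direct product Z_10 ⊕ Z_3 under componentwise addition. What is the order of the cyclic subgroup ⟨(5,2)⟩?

The order of (5,2) in Z_10 × Z_3 is lcm(ord(5) in Z_10, ord(2) in Z_3).
ord(5) = 2 and ord(2) = 3, so |⟨(5,2)⟩| = lcm(2, 3) = 6.

6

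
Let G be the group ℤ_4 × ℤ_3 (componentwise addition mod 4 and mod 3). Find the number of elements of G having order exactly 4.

An element (a,b) has order lcm(ord(a), ord(b)); count pairs with lcm equal to 4.
Enumerating gives 2 such elements.

2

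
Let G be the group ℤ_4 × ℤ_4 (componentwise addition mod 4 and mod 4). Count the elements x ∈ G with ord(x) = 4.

12

An element (a,b) has order lcm(ord(a), ord(b)); count pairs with lcm equal to 4.
Enumerating gives 12 such elements.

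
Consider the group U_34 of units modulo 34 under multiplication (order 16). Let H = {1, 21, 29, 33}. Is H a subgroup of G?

No

21 ∈ H but its inverse 13 ∉ H, so H is not a subgroup.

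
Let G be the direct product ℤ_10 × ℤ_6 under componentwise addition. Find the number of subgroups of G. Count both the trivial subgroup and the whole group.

20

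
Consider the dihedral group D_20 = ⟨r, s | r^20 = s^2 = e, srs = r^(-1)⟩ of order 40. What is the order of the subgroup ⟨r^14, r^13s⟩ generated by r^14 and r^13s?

|⟨r^14⟩| = 10 and |⟨r^13s⟩| = 2, so |H| is a multiple of lcm(10, 2) = 10 and divides |G| = 40.
Closing under the operation: H = {e, r^2, r^4, r^6, r^8, r^10, r^12, r^14, r^16, r^18, rs, r^3s, r^5s, r^7s, r^9s, r^11s, r^13s, r^15s, r^17s, r^19s}, so |H| = 20.

20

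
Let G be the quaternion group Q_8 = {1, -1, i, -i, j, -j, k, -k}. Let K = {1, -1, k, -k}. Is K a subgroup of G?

|K| = 4 divides |G| = 8, consistent with Lagrange.
K contains the identity, every element's inverse is in K, and K is closed under ·: it is a subgroup.
In fact K = ⟨-k⟩.

Yes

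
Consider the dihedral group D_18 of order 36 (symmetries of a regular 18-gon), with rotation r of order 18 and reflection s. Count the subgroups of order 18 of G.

3

|G| = 36 and 18 | 36, so subgroups of order 18 are possible by Lagrange.
The subgroups of order 18 are: {e, r, r^2, r^3, r^4, r^5, r^6, r^7, r^8, r^9, r^10, r^11, r^12, r^13, r^14, r^15, r^16, r^17}; {e, r^2, r^4, r^6, r^8, r^10, r^12, r^14, r^16, s, r^2s, r^4s, r^6s, r^8s, r^10s, r^12s, r^14s, r^16s}; {e, r^2, r^4, r^6, r^8, r^10, r^12, r^14, r^16, rs, r^3s, r^5s, r^7s, r^9s, r^11s, r^13s, r^15s, r^17s}.
So G has 3 subgroups of order 18.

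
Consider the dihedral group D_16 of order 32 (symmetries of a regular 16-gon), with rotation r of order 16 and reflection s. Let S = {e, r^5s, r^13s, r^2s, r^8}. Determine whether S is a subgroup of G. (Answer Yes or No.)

No

|S| = 5 does not divide |G| = 32, so by Lagrange S is not a subgroup.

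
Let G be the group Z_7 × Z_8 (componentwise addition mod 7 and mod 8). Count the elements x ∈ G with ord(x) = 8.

4

An element (a,b) has order lcm(ord(a), ord(b)); count pairs with lcm equal to 8.
Enumerating gives 4 such elements.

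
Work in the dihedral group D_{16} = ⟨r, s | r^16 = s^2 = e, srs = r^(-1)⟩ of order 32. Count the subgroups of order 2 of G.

|G| = 32 and 2 | 32, so subgroups of order 2 are possible by Lagrange.
The subgroups of order 2 are: {e, r^10s}; {e, r^11s}; {e, r^12s}; {e, r^13s}; … (17 in all).
So G has 17 subgroups of order 2.

17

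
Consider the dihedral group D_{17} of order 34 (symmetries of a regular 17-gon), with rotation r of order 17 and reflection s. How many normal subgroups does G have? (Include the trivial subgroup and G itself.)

3

G has 20 subgroups. Checking conjugation-invariance by order — order 1: 1/1 normal; order 2: 0/17 normal; order 17: 1/1 normal; order 34: 1/1 normal.
Total normal subgroups: 3.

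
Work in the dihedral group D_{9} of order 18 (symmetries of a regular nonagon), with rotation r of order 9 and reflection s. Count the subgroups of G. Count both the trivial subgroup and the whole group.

16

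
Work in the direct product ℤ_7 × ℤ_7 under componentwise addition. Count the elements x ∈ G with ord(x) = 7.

An element (a,b) has order lcm(ord(a), ord(b)); count pairs with lcm equal to 7.
Enumerating gives 48 such elements.

48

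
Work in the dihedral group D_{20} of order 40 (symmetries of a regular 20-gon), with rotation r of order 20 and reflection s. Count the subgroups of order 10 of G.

5

|G| = 40 and 10 | 40, so subgroups of order 10 are possible by Lagrange.
The subgroups of order 10 are: {e, r^2, r^4, r^6, r^8, r^10, r^12, r^14, r^16, r^18}; {e, r^4, r^8, r^12, r^16, r^2s, r^6s, r^10s, r^14s, r^18s}; {e, r^4, r^8, r^12, r^16, r^3s, r^7s, r^11s, r^15s, r^19s}; {e, r^4, r^8, r^12, r^16, s, r^4s, r^8s, r^12s, r^16s}; … (5 in all).
So G has 5 subgroups of order 10.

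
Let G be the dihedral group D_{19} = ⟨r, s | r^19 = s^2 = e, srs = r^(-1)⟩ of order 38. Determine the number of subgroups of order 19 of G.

|G| = 38 and 19 | 38, so subgroups of order 19 are possible by Lagrange.
The subgroups of order 19 are: {e, r, r^2, r^3, r^4, r^5, r^6, r^7, r^8, r^9, r^10, r^11, r^12, r^13, r^14, r^15, r^16, r^17, r^18}.
So G has 1 subgroup of order 19.

1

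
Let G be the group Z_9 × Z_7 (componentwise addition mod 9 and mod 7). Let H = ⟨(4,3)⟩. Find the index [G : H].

|⟨(4,3)⟩| = 63 and |G| = 63.
By Lagrange, [G : H] = |G|/|H| = 63/63 = 1.

1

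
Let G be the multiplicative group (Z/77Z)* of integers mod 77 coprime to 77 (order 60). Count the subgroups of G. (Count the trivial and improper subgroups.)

20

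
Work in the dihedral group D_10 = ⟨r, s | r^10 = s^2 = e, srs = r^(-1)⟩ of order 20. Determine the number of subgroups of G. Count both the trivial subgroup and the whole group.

22

|G| = 20, so by Lagrange every subgroup order divides 20. Divisors: 1, 2, 4, 5, 10, 20.
Subgroups by order — order 1: 1; order 2: 11; order 4: 5; order 5: 1; order 10: 3; order 20: 1.
Total: 1 + 11 + 5 + 1 + 3 + 1 = 22.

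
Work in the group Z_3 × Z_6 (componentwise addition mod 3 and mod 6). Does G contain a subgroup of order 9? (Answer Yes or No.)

Yes

9 | 18. A subgroup of order 9 is {(0,0), (0,2), (0,4), (1,0), (1,2), (1,4), (2,0), (2,2), (2,4)}.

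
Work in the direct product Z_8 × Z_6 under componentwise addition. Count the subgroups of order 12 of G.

3

|G| = 48 and 12 | 48, so subgroups of order 12 are possible by Lagrange.
The subgroups of order 12 are: {(0,0), (0,1), (0,2), (0,3), (0,4), (0,5), (4,0), (4,1), (4,2), (4,3), (4,4), (4,5)}; {(0,0), (0,2), (0,4), (2,0), (2,2), (2,4), (4,0), (4,2), (4,4), (6,0), (6,2), (6,4)}; {(0,0), (0,2), (0,4), (2,1), (2,3), (2,5), (4,0), (4,2), (4,4), (6,1), (6,3), (6,5)}.
So G has 3 subgroups of order 12.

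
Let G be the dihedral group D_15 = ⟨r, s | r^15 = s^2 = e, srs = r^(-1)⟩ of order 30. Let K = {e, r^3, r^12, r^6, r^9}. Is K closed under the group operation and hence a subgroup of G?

Yes

|K| = 5 divides |G| = 30, consistent with Lagrange.
K contains the identity, every element's inverse is in K, and K is closed under ·: it is a subgroup.
In fact K = ⟨r^9⟩.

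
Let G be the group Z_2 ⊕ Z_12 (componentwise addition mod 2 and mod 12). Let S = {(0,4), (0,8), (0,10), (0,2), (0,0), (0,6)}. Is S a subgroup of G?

|S| = 6 divides |G| = 24, consistent with Lagrange.
S contains the identity, every element's inverse is in S, and S is closed under +: it is a subgroup.
In fact S = ⟨(0,2)⟩.

Yes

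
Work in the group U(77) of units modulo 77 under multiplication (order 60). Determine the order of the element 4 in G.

Compute successive powers of 4 mod 77: 4, 16, 64, 25, 23, 15, 60, 9, …; 4^15 ≡ 1 (mod 77).
So |⟨4⟩| = 15.

15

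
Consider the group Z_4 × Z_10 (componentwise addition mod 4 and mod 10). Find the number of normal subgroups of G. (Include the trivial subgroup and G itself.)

G is abelian, so every subgroup is normal.
G has 16 subgroups in total, hence 16 normal subgroups.

16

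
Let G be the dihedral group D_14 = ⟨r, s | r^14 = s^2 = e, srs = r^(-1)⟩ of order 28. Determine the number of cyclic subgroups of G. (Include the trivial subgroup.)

A cyclic subgroup of order d is generated by each of its φ(d) elements of order d, so the cyclic subgroups of order d number (#elements of order d)/φ(d).
Cyclic subgroups by order — order 1: 1; order 2: 15; order 7: 1; order 14: 1.
Total: 18.

18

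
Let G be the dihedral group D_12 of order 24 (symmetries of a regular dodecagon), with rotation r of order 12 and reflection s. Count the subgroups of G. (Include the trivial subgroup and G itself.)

|G| = 24, so by Lagrange every subgroup order divides 24. Divisors: 1, 2, 3, 4, 6, 8, 12, 24.
Subgroups by order — order 1: 1; order 2: 13; order 3: 1; order 4: 7; order 6: 5; order 8: 3; order 12: 3; order 24: 1.
Total: 1 + 13 + 1 + 7 + 5 + 3 + 3 + 1 = 34.

34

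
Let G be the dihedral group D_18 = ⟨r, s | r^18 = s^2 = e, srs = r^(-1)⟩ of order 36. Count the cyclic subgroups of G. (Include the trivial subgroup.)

Group the elements of G by the cyclic subgroup they generate; each cyclic subgroup of order d accounts for φ(d) elements.
Cyclic subgroups by order — order 1: 1; order 2: 19; order 3: 1; order 6: 1; order 9: 1; order 18: 1.
Total: 24.

24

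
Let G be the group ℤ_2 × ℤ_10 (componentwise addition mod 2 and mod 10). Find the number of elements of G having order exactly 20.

An element (a,b) has order lcm(ord(a), ord(b)); count pairs with lcm equal to 20.
Enumerating gives 0 such elements.

0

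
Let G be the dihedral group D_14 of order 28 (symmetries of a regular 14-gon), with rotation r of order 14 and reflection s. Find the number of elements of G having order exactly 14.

6

The elements of order 14 are: r, r^3, r^5, r^9, r^11, r^13.
That's 6.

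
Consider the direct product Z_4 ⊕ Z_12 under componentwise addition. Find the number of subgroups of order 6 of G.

3

|G| = 48 and 6 | 48, so subgroups of order 6 are possible by Lagrange.
The subgroups of order 6 are: {(0,0), (0,2), (0,4), (0,6), (0,8), (0,10)}; {(0,0), (0,4), (0,8), (2,0), (2,4), (2,8)}; {(0,0), (0,4), (0,8), (2,2), (2,6), (2,10)}.
So G has 3 subgroups of order 6.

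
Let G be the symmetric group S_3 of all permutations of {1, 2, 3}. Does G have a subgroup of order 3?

3 | 6. A subgroup of order 3 is {e, (1 2 3), (1 3 2)}.

Yes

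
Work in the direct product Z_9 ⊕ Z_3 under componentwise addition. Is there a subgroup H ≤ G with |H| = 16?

16 does not divide |G| = 27, so by Lagrange no subgroup of order 16 exists.

No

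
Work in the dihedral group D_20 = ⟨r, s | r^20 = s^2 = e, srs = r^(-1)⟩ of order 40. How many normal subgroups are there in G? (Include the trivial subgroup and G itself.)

9

G has 48 subgroups. Checking conjugation-invariance by order — order 1: 1/1 normal; order 2: 1/21 normal; order 4: 1/11 normal; order 5: 1/1 normal; order 8: 0/5 normal; order 10: 1/5 normal; order 20: 3/3 normal; order 40: 1/1 normal.
Total normal subgroups: 9.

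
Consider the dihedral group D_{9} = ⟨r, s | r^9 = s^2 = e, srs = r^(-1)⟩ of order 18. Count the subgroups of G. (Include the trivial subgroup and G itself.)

16

|G| = 18, so by Lagrange every subgroup order divides 18. Divisors: 1, 2, 3, 6, 9, 18.
Subgroups by order — order 1: 1; order 2: 9; order 3: 1; order 6: 3; order 9: 1; order 18: 1.
Total: 1 + 9 + 1 + 3 + 1 + 1 = 16.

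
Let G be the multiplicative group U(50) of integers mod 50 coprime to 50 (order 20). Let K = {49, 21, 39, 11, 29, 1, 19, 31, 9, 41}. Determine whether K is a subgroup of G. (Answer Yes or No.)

|K| = 10 divides |G| = 20, consistent with Lagrange.
K contains the identity, every element's inverse is in K, and K is closed under ·: it is a subgroup.
In fact K = ⟨39⟩.

Yes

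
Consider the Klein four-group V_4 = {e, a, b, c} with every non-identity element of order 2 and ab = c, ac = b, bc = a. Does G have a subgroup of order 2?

Yes

2 | 4. A subgroup of order 2 is {e, a}.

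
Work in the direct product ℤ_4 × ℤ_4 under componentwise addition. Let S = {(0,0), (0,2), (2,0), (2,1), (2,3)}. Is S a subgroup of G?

No

|S| = 5 does not divide |G| = 16, so by Lagrange S is not a subgroup.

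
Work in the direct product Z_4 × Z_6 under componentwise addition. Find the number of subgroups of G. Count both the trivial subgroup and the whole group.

|G| = 24, so by Lagrange every subgroup order divides 24. Divisors: 1, 2, 3, 4, 6, 8, 12, 24.
Subgroups by order — order 1: 1; order 2: 3; order 3: 1; order 4: 3; order 6: 3; order 8: 1; order 12: 3; order 24: 1.
Total: 1 + 3 + 1 + 3 + 3 + 1 + 3 + 1 = 16.

16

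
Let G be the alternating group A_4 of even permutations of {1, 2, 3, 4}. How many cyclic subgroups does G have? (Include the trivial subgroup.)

8

Group the elements of G by the cyclic subgroup they generate; each cyclic subgroup of order d accounts for φ(d) elements.
Cyclic subgroups by order — order 1: 1; order 2: 3; order 3: 4.
Total: 8.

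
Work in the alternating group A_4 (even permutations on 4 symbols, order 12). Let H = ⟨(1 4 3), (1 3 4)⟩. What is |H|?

|⟨(1 4 3)⟩| = 3 and |⟨(1 3 4)⟩| = 3, so |H| is a multiple of lcm(3, 3) = 3 and divides |G| = 12.
Closing under the operation: H = {e, (1 3 4), (1 4 3)}, so |H| = 3.

3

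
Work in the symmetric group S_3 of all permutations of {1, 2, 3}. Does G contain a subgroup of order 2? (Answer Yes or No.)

2 | 6. A subgroup of order 2 is {e, (1 2)}.

Yes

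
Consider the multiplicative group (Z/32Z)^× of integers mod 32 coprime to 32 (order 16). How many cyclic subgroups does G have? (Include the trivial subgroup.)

8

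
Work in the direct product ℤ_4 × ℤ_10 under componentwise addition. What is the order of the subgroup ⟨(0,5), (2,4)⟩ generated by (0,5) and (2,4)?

20

|⟨(0,5)⟩| = 2 and |⟨(2,4)⟩| = 10, so |H| is a multiple of lcm(2, 10) = 10 and divides |G| = 40.
Closing under the operation: H = {(0,0), (0,1), (0,2), (0,3), (0,4), (0,5), (0,6), (0,7), (0,8), (0,9), (2,0), (2,1), (2,2), (2,3), (2,4), (2,5), (2,6), (2,7), (2,8), (2,9)}, so |H| = 20.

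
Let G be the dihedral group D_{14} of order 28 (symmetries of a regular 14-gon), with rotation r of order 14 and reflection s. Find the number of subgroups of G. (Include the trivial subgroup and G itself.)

28

|G| = 28, so by Lagrange every subgroup order divides 28. Divisors: 1, 2, 4, 7, 14, 28.
Subgroups by order — order 1: 1; order 2: 15; order 4: 7; order 7: 1; order 14: 3; order 28: 1.
Total: 1 + 15 + 7 + 1 + 3 + 1 = 28.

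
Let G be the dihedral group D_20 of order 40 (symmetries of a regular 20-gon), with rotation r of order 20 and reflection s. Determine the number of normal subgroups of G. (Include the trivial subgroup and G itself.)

G has 48 subgroups. Checking conjugation-invariance by order — order 1: 1/1 normal; order 2: 1/21 normal; order 4: 1/11 normal; order 5: 1/1 normal; order 8: 0/5 normal; order 10: 1/5 normal; order 20: 3/3 normal; order 40: 1/1 normal.
Total normal subgroups: 9.

9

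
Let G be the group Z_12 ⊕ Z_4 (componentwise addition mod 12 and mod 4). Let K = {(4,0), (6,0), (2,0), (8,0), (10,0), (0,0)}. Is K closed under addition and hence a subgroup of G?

Yes

|K| = 6 divides |G| = 48, consistent with Lagrange.
K contains the identity, every element's inverse is in K, and K is closed under +: it is a subgroup.
In fact K = ⟨(10,0)⟩.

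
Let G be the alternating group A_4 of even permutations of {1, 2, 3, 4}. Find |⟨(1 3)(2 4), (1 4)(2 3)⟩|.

4

|⟨(1 3)(2 4)⟩| = 2 and |⟨(1 4)(2 3)⟩| = 2, so |H| is a multiple of lcm(2, 2) = 2 and divides |G| = 12.
Closing under the operation: H = {e, (1 2)(3 4), (1 3)(2 4), (1 4)(2 3)}, so |H| = 4.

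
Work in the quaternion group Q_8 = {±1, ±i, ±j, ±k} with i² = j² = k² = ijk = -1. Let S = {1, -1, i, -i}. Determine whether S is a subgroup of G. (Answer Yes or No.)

|S| = 4 divides |G| = 8, consistent with Lagrange.
S contains the identity, every element's inverse is in S, and S is closed under ·: it is a subgroup.
In fact S = ⟨-i⟩.

Yes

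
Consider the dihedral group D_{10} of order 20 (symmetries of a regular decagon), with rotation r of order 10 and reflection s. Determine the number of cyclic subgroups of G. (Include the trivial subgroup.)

A cyclic subgroup of order d is generated by each of its φ(d) elements of order d, so the cyclic subgroups of order d number (#elements of order d)/φ(d).
Cyclic subgroups by order — order 1: 1; order 2: 11; order 5: 1; order 10: 1.
Total: 14.

14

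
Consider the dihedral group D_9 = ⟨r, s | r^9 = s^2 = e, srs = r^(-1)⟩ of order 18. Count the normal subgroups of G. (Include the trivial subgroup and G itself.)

G has 16 subgroups. Checking conjugation-invariance by order — order 1: 1/1 normal; order 2: 0/9 normal; order 3: 1/1 normal; order 6: 0/3 normal; order 9: 1/1 normal; order 18: 1/1 normal.
Total normal subgroups: 4.

4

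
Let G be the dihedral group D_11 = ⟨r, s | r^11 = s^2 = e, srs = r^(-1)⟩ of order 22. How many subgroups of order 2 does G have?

11

|G| = 22 and 2 | 22, so subgroups of order 2 are possible by Lagrange.
The subgroups of order 2 are: {e, r^10s}; {e, r^2s}; {e, r^3s}; {e, r^4s}; … (11 in all).
So G has 11 subgroups of order 2.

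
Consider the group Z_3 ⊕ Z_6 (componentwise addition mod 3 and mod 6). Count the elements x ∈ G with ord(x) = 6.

An element (a,b) has order lcm(ord(a), ord(b)); count pairs with lcm equal to 6.
Enumerating gives 8 such elements.

8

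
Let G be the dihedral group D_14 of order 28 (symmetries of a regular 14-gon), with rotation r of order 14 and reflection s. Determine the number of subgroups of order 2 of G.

|G| = 28 and 2 | 28, so subgroups of order 2 are possible by Lagrange.
The subgroups of order 2 are: {e, r^10s}; {e, r^11s}; {e, r^12s}; {e, r^13s}; … (15 in all).
So G has 15 subgroups of order 2.

15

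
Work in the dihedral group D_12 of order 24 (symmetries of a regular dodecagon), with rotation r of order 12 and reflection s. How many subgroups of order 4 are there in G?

7

|G| = 24 and 4 | 24, so subgroups of order 4 are possible by Lagrange.
The subgroups of order 4 are: {e, r^6, r^4s, r^10s}; {e, r^6, r^5s, r^11s}; {e, r^6, r^2s, r^8s}; {e, r^3, r^6, r^9}; … (7 in all).
So G has 7 subgroups of order 4.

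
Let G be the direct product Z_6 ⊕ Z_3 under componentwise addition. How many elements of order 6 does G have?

8

An element (a,b) has order lcm(ord(a), ord(b)); count pairs with lcm equal to 6.
Enumerating gives 8 such elements.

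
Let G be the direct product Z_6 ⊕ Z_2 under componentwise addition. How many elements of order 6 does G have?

An element (a,b) has order lcm(ord(a), ord(b)); count pairs with lcm equal to 6.
Enumerating gives 6 such elements.

6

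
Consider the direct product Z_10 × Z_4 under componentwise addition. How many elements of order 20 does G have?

An element (a,b) has order lcm(ord(a), ord(b)); count pairs with lcm equal to 20.
Enumerating gives 16 such elements.

16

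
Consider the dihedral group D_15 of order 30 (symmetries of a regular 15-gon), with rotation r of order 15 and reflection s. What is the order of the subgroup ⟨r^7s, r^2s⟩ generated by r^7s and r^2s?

|⟨r^7s⟩| = 2 and |⟨r^2s⟩| = 2, so |H| is a multiple of lcm(2, 2) = 2 and divides |G| = 30.
Closing under the operation: H = {e, r^5, r^10, r^2s, r^7s, r^12s}, so |H| = 6.

6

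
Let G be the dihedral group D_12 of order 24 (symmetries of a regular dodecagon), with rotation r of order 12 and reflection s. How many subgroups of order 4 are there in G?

|G| = 24 and 4 | 24, so subgroups of order 4 are possible by Lagrange.
The subgroups of order 4 are: {e, r^6, r^4s, r^10s}; {e, r^6, r^5s, r^11s}; {e, r^6, r^2s, r^8s}; {e, r^3, r^6, r^9}; … (7 in all).
So G has 7 subgroups of order 4.

7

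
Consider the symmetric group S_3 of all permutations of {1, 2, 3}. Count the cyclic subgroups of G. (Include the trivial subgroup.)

5

A cyclic subgroup of order d is generated by each of its φ(d) elements of order d, so the cyclic subgroups of order d number (#elements of order d)/φ(d).
Cyclic subgroups by order — order 1: 1; order 2: 3; order 3: 1.
Total: 5.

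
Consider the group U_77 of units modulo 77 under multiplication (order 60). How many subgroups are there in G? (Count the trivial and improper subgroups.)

|G| = 60, so by Lagrange every subgroup order divides 60. Divisors: 1, 2, 3, 4, 5, 6, 10, 12, 15, 20, 30, 60.
Subgroups by order — order 1: 1; order 2: 3; order 3: 1; order 4: 1; order 5: 1; order 6: 3; order 10: 3; order 12: 1; order 15: 1; order 20: 1; order 30: 3; order 60: 1.
Total: 1 + 3 + 1 + 1 + 1 + 3 + 3 + 1 + 1 + 1 + 3 + 1 = 20.

20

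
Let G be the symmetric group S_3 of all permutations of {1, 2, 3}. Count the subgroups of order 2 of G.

|G| = 6 and 2 | 6, so subgroups of order 2 are possible by Lagrange.
The subgroups of order 2 are: {e, (1 2)}; {e, (1 3)}; {e, (2 3)}.
So G has 3 subgroups of order 2.

3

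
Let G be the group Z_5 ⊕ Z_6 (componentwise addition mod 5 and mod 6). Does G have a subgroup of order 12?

No

12 does not divide |G| = 30, so by Lagrange no subgroup of order 12 exists.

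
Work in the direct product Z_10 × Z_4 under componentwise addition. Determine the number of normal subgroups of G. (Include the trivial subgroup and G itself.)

16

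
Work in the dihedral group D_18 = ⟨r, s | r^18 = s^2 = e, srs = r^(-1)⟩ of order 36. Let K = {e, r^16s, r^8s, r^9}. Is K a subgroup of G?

No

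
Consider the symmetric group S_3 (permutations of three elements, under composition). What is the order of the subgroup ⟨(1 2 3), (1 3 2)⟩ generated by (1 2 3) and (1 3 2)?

|⟨(1 2 3)⟩| = 3 and |⟨(1 3 2)⟩| = 3, so |H| is a multiple of lcm(3, 3) = 3 and divides |G| = 6.
Closing under the operation: H = {e, (1 2 3), (1 3 2)}, so |H| = 3.

3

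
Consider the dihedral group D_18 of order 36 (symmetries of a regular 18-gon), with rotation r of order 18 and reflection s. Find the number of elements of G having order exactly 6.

2

The elements of order 6 are: r^3, r^15.
That's 2.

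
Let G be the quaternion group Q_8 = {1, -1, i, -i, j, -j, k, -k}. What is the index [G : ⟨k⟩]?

2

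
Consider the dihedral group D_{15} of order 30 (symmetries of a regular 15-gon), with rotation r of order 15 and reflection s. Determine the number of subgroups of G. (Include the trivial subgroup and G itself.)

|G| = 30, so by Lagrange every subgroup order divides 30. Divisors: 1, 2, 3, 5, 6, 10, 15, 30.
Subgroups by order — order 1: 1; order 2: 15; order 3: 1; order 5: 1; order 6: 5; order 10: 3; order 15: 1; order 30: 1.
Total: 1 + 15 + 1 + 1 + 5 + 3 + 1 + 1 = 28.

28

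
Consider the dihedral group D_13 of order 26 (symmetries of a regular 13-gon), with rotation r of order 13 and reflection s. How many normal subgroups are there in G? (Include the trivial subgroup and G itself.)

3

G has 16 subgroups. Checking conjugation-invariance by order — order 1: 1/1 normal; order 2: 0/13 normal; order 13: 1/1 normal; order 26: 1/1 normal.
Total normal subgroups: 3.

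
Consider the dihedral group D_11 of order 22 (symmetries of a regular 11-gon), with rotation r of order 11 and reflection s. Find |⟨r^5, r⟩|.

11

|⟨r^5⟩| = 11 and |⟨r⟩| = 11, so |H| is a multiple of lcm(11, 11) = 11 and divides |G| = 22.
Closing under the operation: H = {e, r, r^2, r^3, r^4, r^5, r^6, r^7, r^8, r^9, r^10}, so |H| = 11.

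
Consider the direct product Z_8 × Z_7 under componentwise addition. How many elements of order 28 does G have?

An element (a,b) has order lcm(ord(a), ord(b)); count pairs with lcm equal to 28.
Enumerating gives 12 such elements.

12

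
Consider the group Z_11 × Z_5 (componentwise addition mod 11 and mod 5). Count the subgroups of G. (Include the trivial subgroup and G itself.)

|G| = 55, so by Lagrange every subgroup order divides 55. Divisors: 1, 5, 11, 55.
Subgroups by order — order 1: 1; order 5: 1; order 11: 1; order 55: 1.
Total: 1 + 1 + 1 + 1 = 4.

4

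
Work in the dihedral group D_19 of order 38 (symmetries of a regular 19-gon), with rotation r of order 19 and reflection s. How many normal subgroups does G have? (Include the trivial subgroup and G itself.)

3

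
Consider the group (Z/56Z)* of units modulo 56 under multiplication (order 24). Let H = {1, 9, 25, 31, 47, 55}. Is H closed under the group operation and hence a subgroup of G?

|H| = 6 divides |G| = 24, consistent with Lagrange.
H contains the identity, every element's inverse is in H, and H is closed under ·: it is a subgroup.
In fact H = ⟨47⟩.

Yes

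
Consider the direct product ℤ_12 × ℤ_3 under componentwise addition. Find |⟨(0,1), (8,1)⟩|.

|⟨(0,1)⟩| = 3 and |⟨(8,1)⟩| = 3, so |H| is a multiple of lcm(3, 3) = 3 and divides |G| = 36.
Closing under the operation: H = {(0,0), (0,1), (0,2), (4,0), (4,1), (4,2), (8,0), (8,1), (8,2)}, so |H| = 9.

9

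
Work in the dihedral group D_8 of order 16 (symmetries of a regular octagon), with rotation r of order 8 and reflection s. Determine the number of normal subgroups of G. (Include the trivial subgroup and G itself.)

G has 19 subgroups. Checking conjugation-invariance by order — order 1: 1/1 normal; order 2: 1/9 normal; order 4: 1/5 normal; order 8: 3/3 normal; order 16: 1/1 normal.
Total normal subgroups: 7.

7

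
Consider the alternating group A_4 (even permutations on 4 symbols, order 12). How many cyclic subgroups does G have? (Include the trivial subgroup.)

8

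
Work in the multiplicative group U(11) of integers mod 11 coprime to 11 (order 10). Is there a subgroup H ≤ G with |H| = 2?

Yes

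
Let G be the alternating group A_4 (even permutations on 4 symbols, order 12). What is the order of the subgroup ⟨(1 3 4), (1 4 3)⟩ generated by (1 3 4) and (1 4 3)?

3

|⟨(1 3 4)⟩| = 3 and |⟨(1 4 3)⟩| = 3, so |H| is a multiple of lcm(3, 3) = 3 and divides |G| = 12.
Closing under the operation: H = {e, (1 3 4), (1 4 3)}, so |H| = 3.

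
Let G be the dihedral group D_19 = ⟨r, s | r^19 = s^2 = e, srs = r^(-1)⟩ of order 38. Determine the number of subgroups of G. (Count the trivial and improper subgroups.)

22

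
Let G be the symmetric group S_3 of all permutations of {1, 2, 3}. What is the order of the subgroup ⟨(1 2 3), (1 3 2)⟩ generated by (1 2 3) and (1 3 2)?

3

|⟨(1 2 3)⟩| = 3 and |⟨(1 3 2)⟩| = 3, so |H| is a multiple of lcm(3, 3) = 3 and divides |G| = 6.
Closing under the operation: H = {e, (1 2 3), (1 3 2)}, so |H| = 3.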